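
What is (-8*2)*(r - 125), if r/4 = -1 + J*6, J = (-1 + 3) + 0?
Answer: 1296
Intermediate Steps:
J = 2 (J = 2 + 0 = 2)
r = 44 (r = 4*(-1 + 2*6) = 4*(-1 + 12) = 4*11 = 44)
(-8*2)*(r - 125) = (-8*2)*(44 - 125) = -16*(-81) = 1296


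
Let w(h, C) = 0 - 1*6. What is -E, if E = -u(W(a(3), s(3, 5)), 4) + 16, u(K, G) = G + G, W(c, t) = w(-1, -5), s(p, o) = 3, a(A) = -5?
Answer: -8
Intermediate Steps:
w(h, C) = -6 (w(h, C) = 0 - 6 = -6)
W(c, t) = -6
u(K, G) = 2*G
E = 8 (E = -2*4 + 16 = -1*8 + 16 = -8 + 16 = 8)
-E = -1*8 = -8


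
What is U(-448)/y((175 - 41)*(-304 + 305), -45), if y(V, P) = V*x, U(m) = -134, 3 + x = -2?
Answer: 1/5 ≈ 0.20000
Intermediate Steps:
x = -5 (x = -3 - 2 = -5)
y(V, P) = -5*V (y(V, P) = V*(-5) = -5*V)
U(-448)/y((175 - 41)*(-304 + 305), -45) = -134*(-1/(5*(-304 + 305)*(175 - 41))) = -134/((-670)) = -134/((-5*134)) = -134/(-670) = -134*(-1/670) = 1/5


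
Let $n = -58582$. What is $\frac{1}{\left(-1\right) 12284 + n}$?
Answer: $- \frac{1}{70866} \approx -1.4111 \cdot 10^{-5}$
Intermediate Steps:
$\frac{1}{\left(-1\right) 12284 + n} = \frac{1}{\left(-1\right) 12284 - 58582} = \frac{1}{-12284 - 58582} = \frac{1}{-70866} = - \frac{1}{70866}$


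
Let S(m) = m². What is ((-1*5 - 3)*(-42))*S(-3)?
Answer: 3024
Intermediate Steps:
((-1*5 - 3)*(-42))*S(-3) = ((-1*5 - 3)*(-42))*(-3)² = ((-5 - 3)*(-42))*9 = -8*(-42)*9 = 336*9 = 3024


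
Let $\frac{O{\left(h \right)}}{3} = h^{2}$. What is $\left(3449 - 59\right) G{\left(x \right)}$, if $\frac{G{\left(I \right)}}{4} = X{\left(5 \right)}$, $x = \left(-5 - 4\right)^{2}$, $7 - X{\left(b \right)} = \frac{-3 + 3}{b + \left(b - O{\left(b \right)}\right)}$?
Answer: $94920$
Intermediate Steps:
$O{\left(h \right)} = 3 h^{2}$
$X{\left(b \right)} = 7$ ($X{\left(b \right)} = 7 - \frac{-3 + 3}{b + \left(b - 3 b^{2}\right)} = 7 - \frac{0}{b - \left(- b + 3 b^{2}\right)} = 7 - \frac{0}{- 3 b^{2} + 2 b} = 7 - 0 = 7 + 0 = 7$)
$x = 81$ ($x = \left(-9\right)^{2} = 81$)
$G{\left(I \right)} = 28$ ($G{\left(I \right)} = 4 \cdot 7 = 28$)
$\left(3449 - 59\right) G{\left(x \right)} = \left(3449 - 59\right) 28 = 3390 \cdot 28 = 94920$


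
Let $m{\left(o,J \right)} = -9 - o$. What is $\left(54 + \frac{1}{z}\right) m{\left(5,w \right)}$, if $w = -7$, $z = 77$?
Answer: $- \frac{8318}{11} \approx -756.18$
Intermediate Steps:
$\left(54 + \frac{1}{z}\right) m{\left(5,w \right)} = \left(54 + \frac{1}{77}\right) \left(-9 - 5\right) = \frac{4159}{77} \left(-14\right) = - \frac{8318}{11}$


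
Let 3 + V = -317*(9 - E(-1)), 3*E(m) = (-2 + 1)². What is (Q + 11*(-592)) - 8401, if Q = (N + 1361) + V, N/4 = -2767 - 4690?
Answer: -138391/3 ≈ -46130.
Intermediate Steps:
E(m) = ⅓ (E(m) = (-2 + 1)²/3 = (⅓)*(-1)² = (⅓)*1 = ⅓)
V = -8251/3 (V = -3 - 317*(9 - 1*⅓) = -3 - 317*(9 - ⅓) = -3 - 317*26/3 = -3 - 8242/3 = -8251/3 ≈ -2750.3)
N = -29828 (N = 4*(-2767 - 4690) = 4*(-7457) = -29828)
Q = -93652/3 (Q = (-29828 + 1361) - 8251/3 = -28467 - 8251/3 = -93652/3 ≈ -31217.)
(Q + 11*(-592)) - 8401 = (-93652/3 + 11*(-592)) - 8401 = (-93652/3 - 6512) - 8401 = -113188/3 - 8401 = -138391/3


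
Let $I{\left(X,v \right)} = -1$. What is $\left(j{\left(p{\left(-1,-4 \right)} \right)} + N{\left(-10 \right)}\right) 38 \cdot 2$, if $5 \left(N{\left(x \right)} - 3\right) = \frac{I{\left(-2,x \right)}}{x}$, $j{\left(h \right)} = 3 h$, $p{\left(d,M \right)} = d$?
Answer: $\frac{38}{25} \approx 1.52$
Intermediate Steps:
$N{\left(x \right)} = 3 - \frac{1}{5 x}$ ($N{\left(x \right)} = 3 + \frac{\left(-1\right) \frac{1}{x}}{5} = 3 - \frac{1}{5 x}$)
$\left(j{\left(p{\left(-1,-4 \right)} \right)} + N{\left(-10 \right)}\right) 38 \cdot 2 = \left(3 \left(-1\right) + \left(3 - \frac{1}{5 \left(-10\right)}\right)\right) 38 \cdot 2 = \left(-3 + \left(3 - - \frac{1}{50}\right)\right) 76 = \left(-3 + \left(3 + \frac{1}{50}\right)\right) 76 = \left(-3 + \frac{151}{50}\right) 76 = \frac{1}{50} \cdot 76 = \frac{38}{25}$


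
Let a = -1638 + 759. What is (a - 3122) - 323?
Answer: -4324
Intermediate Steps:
a = -879
(a - 3122) - 323 = (-879 - 3122) - 323 = -4001 - 323 = -4324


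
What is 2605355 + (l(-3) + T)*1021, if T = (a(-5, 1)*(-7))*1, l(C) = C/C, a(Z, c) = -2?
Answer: 2620670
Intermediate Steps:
l(C) = 1
T = 14 (T = -2*(-7)*1 = 14*1 = 14)
2605355 + (l(-3) + T)*1021 = 2605355 + (1 + 14)*1021 = 2605355 + 15*1021 = 2605355 + 15315 = 2620670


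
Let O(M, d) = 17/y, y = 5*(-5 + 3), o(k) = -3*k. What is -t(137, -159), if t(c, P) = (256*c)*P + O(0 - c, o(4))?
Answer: 55764497/10 ≈ 5.5764e+6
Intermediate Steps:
y = -10 (y = 5*(-2) = -10)
O(M, d) = -17/10 (O(M, d) = 17/(-10) = 17*(-⅒) = -17/10)
t(c, P) = -17/10 + 256*P*c (t(c, P) = (256*c)*P - 17/10 = 256*P*c - 17/10 = -17/10 + 256*P*c)
-t(137, -159) = -(-17/10 + 256*(-159)*137) = -(-17/10 - 5576448) = -1*(-55764497/10) = 55764497/10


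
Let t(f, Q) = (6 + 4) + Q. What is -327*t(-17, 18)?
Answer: -9156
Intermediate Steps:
t(f, Q) = 10 + Q
-327*t(-17, 18) = -327*(10 + 18) = -327*28 = -9156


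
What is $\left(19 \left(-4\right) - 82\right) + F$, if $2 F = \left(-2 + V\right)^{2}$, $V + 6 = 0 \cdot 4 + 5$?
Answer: $- \frac{307}{2} \approx -153.5$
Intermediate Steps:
$V = -1$ ($V = -6 + \left(0 \cdot 4 + 5\right) = -6 + \left(0 + 5\right) = -6 + 5 = -1$)
$F = \frac{9}{2}$ ($F = \frac{\left(-2 - 1\right)^{2}}{2} = \frac{\left(-3\right)^{2}}{2} = \frac{1}{2} \cdot 9 = \frac{9}{2} \approx 4.5$)
$\left(19 \left(-4\right) - 82\right) + F = \left(19 \left(-4\right) - 82\right) + \frac{9}{2} = \left(-76 - 82\right) + \frac{9}{2} = -158 + \frac{9}{2} = - \frac{307}{2}$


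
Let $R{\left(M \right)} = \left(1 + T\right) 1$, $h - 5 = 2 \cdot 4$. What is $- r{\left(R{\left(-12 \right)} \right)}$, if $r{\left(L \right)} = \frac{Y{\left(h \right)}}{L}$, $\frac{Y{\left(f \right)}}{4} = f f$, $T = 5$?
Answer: $- \frac{338}{3} \approx -112.67$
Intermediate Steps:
$h = 13$ ($h = 5 + 2 \cdot 4 = 5 + 8 = 13$)
$Y{\left(f \right)} = 4 f^{2}$ ($Y{\left(f \right)} = 4 f f = 4 f^{2}$)
$R{\left(M \right)} = 6$ ($R{\left(M \right)} = \left(1 + 5\right) 1 = 6 \cdot 1 = 6$)
$r{\left(L \right)} = \frac{676}{L}$ ($r{\left(L \right)} = \frac{4 \cdot 13^{2}}{L} = \frac{4 \cdot 169}{L} = \frac{676}{L}$)
$- r{\left(R{\left(-12 \right)} \right)} = - \frac{676}{6} = \left(-1\right) \frac{338}{3} = - \frac{338}{3}$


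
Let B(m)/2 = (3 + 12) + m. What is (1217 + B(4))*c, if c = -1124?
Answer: -1410620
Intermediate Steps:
B(m) = 30 + 2*m (B(m) = 2*((3 + 12) + m) = 2*(15 + m) = 30 + 2*m)
(1217 + B(4))*c = (1217 + (30 + 2*4))*(-1124) = (1217 + (30 + 8))*(-1124) = (1217 + 38)*(-1124) = 1255*(-1124) = -1410620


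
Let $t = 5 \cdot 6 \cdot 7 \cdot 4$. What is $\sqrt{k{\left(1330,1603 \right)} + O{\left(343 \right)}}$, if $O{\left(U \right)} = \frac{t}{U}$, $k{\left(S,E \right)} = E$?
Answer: $\frac{\sqrt{78667}}{7} \approx 40.068$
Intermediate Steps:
$t = 840$ ($t = 30 \cdot 7 \cdot 4 = 210 \cdot 4 = 840$)
$O{\left(U \right)} = \frac{840}{U}$
$\sqrt{k{\left(1330,1603 \right)} + O{\left(343 \right)}} = \sqrt{1603 + \frac{840}{343}} = \sqrt{1603 + 840 \cdot \frac{1}{343}} = \sqrt{1603 + \frac{120}{49}} = \sqrt{\frac{78667}{49}} = \frac{\sqrt{78667}}{7}$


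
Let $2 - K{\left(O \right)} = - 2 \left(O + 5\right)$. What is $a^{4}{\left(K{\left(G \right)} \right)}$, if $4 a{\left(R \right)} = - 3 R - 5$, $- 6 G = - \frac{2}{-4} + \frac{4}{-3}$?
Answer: $\frac{3969126001}{331776} \approx 11963.0$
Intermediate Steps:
$G = \frac{5}{36}$ ($G = - \frac{- \frac{2}{-4} + \frac{4}{-3}}{6} = - \frac{\left(-2\right) \left(- \frac{1}{4}\right) + 4 \left(- \frac{1}{3}\right)}{6} = - \frac{\frac{1}{2} - \frac{4}{3}}{6} = \left(- \frac{1}{6}\right) \left(- \frac{5}{6}\right) = \frac{5}{36} \approx 0.13889$)
$K{\left(O \right)} = 12 + 2 O$ ($K{\left(O \right)} = 2 - - 2 \left(O + 5\right) = 2 - - 2 \left(5 + O\right) = 2 - \left(-10 - 2 O\right) = 2 + \left(10 + 2 O\right) = 12 + 2 O$)
$a{\left(R \right)} = - \frac{5}{4} - \frac{3 R}{4}$ ($a{\left(R \right)} = \frac{- 3 R - 5}{4} = \frac{-5 - 3 R}{4} = - \frac{5}{4} - \frac{3 R}{4}$)
$a^{4}{\left(K{\left(G \right)} \right)} = \left(- \frac{5}{4} - \frac{3 \left(12 + 2 \cdot \frac{5}{36}\right)}{4}\right)^{4} = \left(- \frac{5}{4} - \frac{3 \left(12 + \frac{5}{18}\right)}{4}\right)^{4} = \left(- \frac{5}{4} - \frac{221}{24}\right)^{4} = \left(- \frac{251}{24}\right)^{4} = \frac{3969126001}{331776}$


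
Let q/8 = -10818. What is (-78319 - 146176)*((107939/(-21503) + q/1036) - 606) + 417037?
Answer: 870708983676894/5569277 ≈ 1.5634e+8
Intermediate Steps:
q = -86544 (q = 8*(-10818) = -86544)
(-78319 - 146176)*((107939/(-21503) + q/1036) - 606) + 417037 = (-78319 - 146176)*((107939/(-21503) - 86544/1036) - 606) + 417037 = -224495*((107939*(-1/21503) - 86544*1/1036) - 606) + 417037 = -224495*((-107939/21503 - 21636/259) - 606) + 417037 = -224495*(-493195109/5569277 - 606) + 417037 = -224495*(-3868176971/5569277) + 417037 = 868386389104645/5569277 + 417037 = 870708983676894/5569277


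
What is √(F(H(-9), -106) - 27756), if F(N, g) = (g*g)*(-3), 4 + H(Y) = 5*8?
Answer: 2*I*√15366 ≈ 247.92*I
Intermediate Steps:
H(Y) = 36 (H(Y) = -4 + 5*8 = -4 + 40 = 36)
F(N, g) = -3*g² (F(N, g) = g²*(-3) = -3*g²)
√(F(H(-9), -106) - 27756) = √(-3*(-106)² - 27756) = √(-3*11236 - 27756) = √(-33708 - 27756) = √(-61464) = 2*I*√15366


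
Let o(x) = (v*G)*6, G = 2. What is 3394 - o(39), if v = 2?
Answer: 3370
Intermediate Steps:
o(x) = 24 (o(x) = (2*2)*6 = 4*6 = 24)
3394 - o(39) = 3394 - 1*24 = 3394 - 24 = 3370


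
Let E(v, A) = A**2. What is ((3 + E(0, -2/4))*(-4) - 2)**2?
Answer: 225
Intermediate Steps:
((3 + E(0, -2/4))*(-4) - 2)**2 = ((3 + (-2/4)**2)*(-4) - 2)**2 = ((3 + (-2*1/4)**2)*(-4) - 2)**2 = ((3 + (-1/2)**2)*(-4) - 2)**2 = ((3 + 1/4)*(-4) - 2)**2 = ((13/4)*(-4) - 2)**2 = (-13 - 2)**2 = (-15)**2 = 225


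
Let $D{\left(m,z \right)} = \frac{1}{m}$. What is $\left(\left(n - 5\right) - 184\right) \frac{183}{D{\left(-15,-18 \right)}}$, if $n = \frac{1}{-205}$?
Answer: $\frac{21271554}{41} \approx 5.1882 \cdot 10^{5}$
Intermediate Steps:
$n = - \frac{1}{205} \approx -0.0048781$
$\left(\left(n - 5\right) - 184\right) \frac{183}{D{\left(-15,-18 \right)}} = \left(\left(- \frac{1}{205} - 5\right) - 184\right) \frac{183}{\frac{1}{-15}} = \left(- \frac{1026}{205} - 184\right) \frac{183}{- \frac{1}{15}} = - \frac{38746 \cdot 183 \left(-15\right)}{205} = \left(- \frac{38746}{205}\right) \left(-2745\right) = \frac{21271554}{41}$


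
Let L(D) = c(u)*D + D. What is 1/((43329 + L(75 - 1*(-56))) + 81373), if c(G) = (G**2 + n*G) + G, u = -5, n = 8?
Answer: 1/122213 ≈ 8.1824e-6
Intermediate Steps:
c(G) = G**2 + 9*G (c(G) = (G**2 + 8*G) + G = G**2 + 9*G)
L(D) = -19*D (L(D) = (-5*(9 - 5))*D + D = (-5*4)*D + D = -20*D + D = -19*D)
1/((43329 + L(75 - 1*(-56))) + 81373) = 1/((43329 - 19*(75 - 1*(-56))) + 81373) = 1/((43329 - 19*(75 + 56)) + 81373) = 1/((43329 - 19*131) + 81373) = 1/((43329 - 2489) + 81373) = 1/(40840 + 81373) = 1/122213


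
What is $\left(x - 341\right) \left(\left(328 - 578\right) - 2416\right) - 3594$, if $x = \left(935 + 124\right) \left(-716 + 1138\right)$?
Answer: $-1190524556$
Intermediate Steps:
$x = 446898$ ($x = 1059 \cdot 422 = 446898$)
$\left(x - 341\right) \left(\left(328 - 578\right) - 2416\right) - 3594 = \left(446898 - 341\right) \left(\left(328 - 578\right) - 2416\right) - 3594 = 446557 \left(-250 - 2416\right) - 3594 = 446557 \left(-2666\right) - 3594 = -1190520962 - 3594 = -1190524556$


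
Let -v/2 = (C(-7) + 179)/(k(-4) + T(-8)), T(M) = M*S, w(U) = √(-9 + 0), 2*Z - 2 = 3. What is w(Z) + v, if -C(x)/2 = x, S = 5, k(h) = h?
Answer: 193/22 + 3*I ≈ 8.7727 + 3.0*I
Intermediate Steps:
Z = 5/2 (Z = 1 + (½)*3 = 1 + 3/2 = 5/2 ≈ 2.5000)
w(U) = 3*I (w(U) = √(-9) = 3*I)
C(x) = -2*x
T(M) = 5*M (T(M) = M*5 = 5*M)
v = 193/22 (v = -2*(-2*(-7) + 179)/(-4 + 5*(-8)) = -2*(14 + 179)/(-4 - 40) = -386/(-44) = -386*(-1)/44 = -2*(-193/44) = 193/22 ≈ 8.7727)
w(Z) + v = 3*I + 193/22 = 193/22 + 3*I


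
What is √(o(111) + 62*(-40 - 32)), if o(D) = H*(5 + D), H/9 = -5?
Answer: 6*I*√269 ≈ 98.407*I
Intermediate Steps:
H = -45 (H = 9*(-5) = -45)
o(D) = -225 - 45*D (o(D) = -45*(5 + D) = -225 - 45*D)
√(o(111) + 62*(-40 - 32)) = √((-225 - 45*111) + 62*(-40 - 32)) = √((-225 - 4995) + 62*(-72)) = √(-5220 - 4464) = √(-9684) = 6*I*√269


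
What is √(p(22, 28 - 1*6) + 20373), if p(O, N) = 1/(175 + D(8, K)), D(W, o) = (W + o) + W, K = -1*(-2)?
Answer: √758874070/193 ≈ 142.73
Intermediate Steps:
K = 2
D(W, o) = o + 2*W
p(O, N) = 1/193 (p(O, N) = 1/(175 + (2 + 2*8)) = 1/(175 + (2 + 16)) = 1/(175 + 18) = 1/193)
√(p(22, 28 - 1*6) + 20373) = √(1/193 + 20373) = √(3931990/193) = √758874070/193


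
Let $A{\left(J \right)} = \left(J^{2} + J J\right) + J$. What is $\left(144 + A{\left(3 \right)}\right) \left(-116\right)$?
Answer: $-19140$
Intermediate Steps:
$A{\left(J \right)} = J + 2 J^{2}$ ($A{\left(J \right)} = \left(J^{2} + J^{2}\right) + J = 2 J^{2} + J = J + 2 J^{2}$)
$\left(144 + A{\left(3 \right)}\right) \left(-116\right) = \left(144 + 3 \left(1 + 2 \cdot 3\right)\right) \left(-116\right) = \left(144 + 3 \left(1 + 6\right)\right) \left(-116\right) = \left(144 + 3 \cdot 7\right) \left(-116\right) = \left(144 + 21\right) \left(-116\right) = 165 \left(-116\right) = -19140$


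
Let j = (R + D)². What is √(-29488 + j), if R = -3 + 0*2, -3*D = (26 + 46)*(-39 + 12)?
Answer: √386537 ≈ 621.72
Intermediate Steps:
D = 648 (D = -(26 + 46)*(-39 + 12)/3 = -24*(-27) = -⅓*(-1944) = 648)
R = -3 (R = -3 + 0 = -3)
j = 416025 (j = (-3 + 648)² = 645² = 416025)
√(-29488 + j) = √(-29488 + 416025) = √386537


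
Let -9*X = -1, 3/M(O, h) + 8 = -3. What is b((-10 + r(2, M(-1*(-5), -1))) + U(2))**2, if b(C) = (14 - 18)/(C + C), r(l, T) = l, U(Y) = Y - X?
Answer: 324/3025 ≈ 0.10711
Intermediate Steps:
M(O, h) = -3/11 (M(O, h) = 3/(-8 - 3) = 3/(-11) = 3*(-1/11) = -3/11)
X = 1/9 (X = -1/9*(-1) = 1/9 ≈ 0.11111)
U(Y) = -1/9 + Y (U(Y) = Y - 1*1/9 = Y - 1/9 = -1/9 + Y)
b(C) = -2/C (b(C) = -4*1/(2*C) = -2/C)
b((-10 + r(2, M(-1*(-5), -1))) + U(2))**2 = (-2/((-10 + 2) + (-1/9 + 2)))**2 = (-2/(-8 + 17/9))**2 = (-2/(-55/9))**2 = (-2*(-9/55))**2 = (18/55)**2 = 324/3025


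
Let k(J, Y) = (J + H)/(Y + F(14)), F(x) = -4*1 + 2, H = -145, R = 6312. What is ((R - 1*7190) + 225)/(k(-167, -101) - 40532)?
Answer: 67259/4174484 ≈ 0.016112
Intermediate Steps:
F(x) = -2 (F(x) = -4 + 2 = -2)
k(J, Y) = (-145 + J)/(-2 + Y) (k(J, Y) = (J - 145)/(Y - 2) = (-145 + J)/(-2 + Y))
((R - 1*7190) + 225)/(k(-167, -101) - 40532) = ((6312 - 1*7190) + 225)/((-145 - 167)/(-2 - 101) - 40532) = ((6312 - 7190) + 225)/(-312/(-103) - 40532) = (-878 + 225)/(-1/103*(-312) - 40532) = -653/(312/103 - 40532) = -653/(-4174484/103) = -653*(-103/4174484) = 67259/4174484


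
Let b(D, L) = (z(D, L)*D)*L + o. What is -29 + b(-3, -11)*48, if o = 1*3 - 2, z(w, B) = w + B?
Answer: -22157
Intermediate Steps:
z(w, B) = B + w
o = 1 (o = 3 - 2 = 1)
b(D, L) = 1 + D*L*(D + L) (b(D, L) = ((L + D)*D)*L + 1 = ((D + L)*D)*L + 1 = (D*(D + L))*L + 1 = D*L*(D + L) + 1 = 1 + D*L*(D + L))
-29 + b(-3, -11)*48 = -29 + (1 - 3*(-11)*(-3 - 11))*48 = -29 + (1 - 3*(-11)*(-14))*48 = -29 + (1 - 462)*48 = -29 - 461*48 = -29 - 22128 = -22157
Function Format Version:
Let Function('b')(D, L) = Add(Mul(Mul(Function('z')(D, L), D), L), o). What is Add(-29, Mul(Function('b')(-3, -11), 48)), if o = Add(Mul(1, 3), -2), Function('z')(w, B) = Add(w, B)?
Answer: -22157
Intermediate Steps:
Function('z')(w, B) = Add(B, w)
o = 1 (o = Add(3, -2) = 1)
Function('b')(D, L) = Add(1, Mul(D, L, Add(D, L))) (Function('b')(D, L) = Add(Mul(Mul(Add(L, D), D), L), 1) = Add(Mul(Mul(Add(D, L), D), L), 1) = Add(Mul(Mul(D, Add(D, L)), L), 1) = Add(Mul(D, L, Add(D, L)), 1) = Add(1, Mul(D, L, Add(D, L))))
Add(-29, Mul(Function('b')(-3, -11), 48)) = Add(-29, Mul(Add(1, Mul(-3, -11, Add(-3, -11))), 48)) = Add(-29, Mul(Add(1, Mul(-3, -11, -14)), 48)) = Add(-29, Mul(Add(1, -462), 48)) = Add(-29, Mul(-461, 48)) = Add(-29, -22128) = -22157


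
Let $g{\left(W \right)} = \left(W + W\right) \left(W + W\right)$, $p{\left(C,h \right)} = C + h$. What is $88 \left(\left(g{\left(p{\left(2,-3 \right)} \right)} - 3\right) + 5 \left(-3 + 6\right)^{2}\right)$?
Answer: $4048$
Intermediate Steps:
$g{\left(W \right)} = 4 W^{2}$ ($g{\left(W \right)} = 2 W 2 W = 4 W^{2}$)
$88 \left(\left(g{\left(p{\left(2,-3 \right)} \right)} - 3\right) + 5 \left(-3 + 6\right)^{2}\right) = 88 \left(\left(4 \left(2 - 3\right)^{2} - 3\right) + 5 \left(-3 + 6\right)^{2}\right) = 88 \left(\left(4 \left(-1\right)^{2} - 3\right) + 5 \cdot 3^{2}\right) = 88 \left(\left(4 \cdot 1 - 3\right) + 5 \cdot 9\right) = 88 \left(\left(4 - 3\right) + 45\right) = 88 \left(1 + 45\right) = 88 \cdot 46 = 4048$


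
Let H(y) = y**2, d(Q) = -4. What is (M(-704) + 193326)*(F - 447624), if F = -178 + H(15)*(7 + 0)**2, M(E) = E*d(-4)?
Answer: -85670314334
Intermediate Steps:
M(E) = -4*E (M(E) = E*(-4) = -4*E)
F = 10847 (F = -178 + 15**2*(7 + 0)**2 = -178 + 225*7**2 = -178 + 225*49 = -178 + 11025 = 10847)
(M(-704) + 193326)*(F - 447624) = (-4*(-704) + 193326)*(10847 - 447624) = (2816 + 193326)*(-436777) = 196142*(-436777) = -85670314334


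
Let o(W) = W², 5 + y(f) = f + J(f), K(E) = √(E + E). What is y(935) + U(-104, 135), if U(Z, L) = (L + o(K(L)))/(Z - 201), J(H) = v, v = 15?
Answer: 57564/61 ≈ 943.67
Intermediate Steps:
J(H) = 15
K(E) = √2*√E (K(E) = √(2*E) = √2*√E)
y(f) = 10 + f (y(f) = -5 + (f + 15) = -5 + (15 + f) = 10 + f)
U(Z, L) = 3*L/(-201 + Z) (U(Z, L) = (L + (√2*√L)²)/(Z - 201) = (L + 2*L)/(-201 + Z) = (3*L)/(-201 + Z) = 3*L/(-201 + Z))
y(935) + U(-104, 135) = (10 + 935) + 3*135/(-201 - 104) = 945 + 3*135/(-305) = 945 + 3*135*(-1/305) = 945 - 81/61 = 57564/61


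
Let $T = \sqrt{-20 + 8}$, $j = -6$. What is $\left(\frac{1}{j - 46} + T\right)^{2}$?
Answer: $\frac{\left(1 - 104 i \sqrt{3}\right)^{2}}{2704} \approx -12.0 - 0.13323 i$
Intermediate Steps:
$T = 2 i \sqrt{3}$ ($T = \sqrt{-12} = 2 i \sqrt{3} \approx 3.4641 i$)
$\left(\frac{1}{j - 46} + T\right)^{2} = \left(\frac{1}{-6 - 46} + 2 i \sqrt{3}\right)^{2} = \left(\frac{1}{-52} + 2 i \sqrt{3}\right)^{2} = \left(- \frac{1}{52} + 2 i \sqrt{3}\right)^{2}$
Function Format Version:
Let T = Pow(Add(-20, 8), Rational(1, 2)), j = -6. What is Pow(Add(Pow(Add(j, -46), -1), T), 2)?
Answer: Mul(Rational(1, 2704), Pow(Add(1, Mul(-104, I, Pow(3, Rational(1, 2)))), 2)) ≈ Add(-12.000, Mul(-0.13323, I))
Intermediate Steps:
T = Mul(2, I, Pow(3, Rational(1, 2))) (T = Pow(-12, Rational(1, 2)) = Mul(2, I, Pow(3, Rational(1, 2))) ≈ Mul(3.4641, I))
Pow(Add(Pow(Add(j, -46), -1), T), 2) = Pow(Add(Pow(Add(-6, -46), -1), Mul(2, I, Pow(3, Rational(1, 2)))), 2) = Pow(Add(Pow(-52, -1), Mul(2, I, Pow(3, Rational(1, 2)))), 2) = Pow(Add(Rational(-1, 52), Mul(2, I, Pow(3, Rational(1, 2)))), 2)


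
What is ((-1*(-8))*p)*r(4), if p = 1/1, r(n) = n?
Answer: 32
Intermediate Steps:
p = 1
((-1*(-8))*p)*r(4) = (-1*(-8)*1)*4 = (8*1)*4 = 8*4 = 32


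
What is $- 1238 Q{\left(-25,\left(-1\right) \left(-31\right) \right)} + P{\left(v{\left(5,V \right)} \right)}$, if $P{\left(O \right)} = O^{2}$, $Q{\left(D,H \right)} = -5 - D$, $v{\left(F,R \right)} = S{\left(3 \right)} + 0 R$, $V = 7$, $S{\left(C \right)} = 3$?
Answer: $-24751$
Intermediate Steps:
$v{\left(F,R \right)} = 3$ ($v{\left(F,R \right)} = 3 + 0 R = 3 + 0 = 3$)
$- 1238 Q{\left(-25,\left(-1\right) \left(-31\right) \right)} + P{\left(v{\left(5,V \right)} \right)} = - 1238 \left(-5 - -25\right) + 3^{2} = - 1238 \left(-5 + 25\right) + 9 = \left(-1238\right) 20 + 9 = -24760 + 9 = -24751$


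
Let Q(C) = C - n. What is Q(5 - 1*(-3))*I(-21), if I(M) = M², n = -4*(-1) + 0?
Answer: 1764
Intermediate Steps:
n = 4 (n = 4 + 0 = 4)
Q(C) = -4 + C (Q(C) = C - 1*4 = C - 4 = -4 + C)
Q(5 - 1*(-3))*I(-21) = (-4 + (5 - 1*(-3)))*(-21)² = (-4 + (5 + 3))*441 = (-4 + 8)*441 = 4*441 = 1764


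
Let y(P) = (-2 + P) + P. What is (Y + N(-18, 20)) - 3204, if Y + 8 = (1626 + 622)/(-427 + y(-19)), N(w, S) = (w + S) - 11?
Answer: -1506455/467 ≈ -3225.8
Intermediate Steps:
y(P) = -2 + 2*P
N(w, S) = -11 + S + w (N(w, S) = (S + w) - 11 = -11 + S + w)
Y = -5984/467 (Y = -8 + (1626 + 622)/(-427 + (-2 + 2*(-19))) = -8 + 2248/(-427 + (-2 - 38)) = -8 + 2248/(-427 - 40) = -8 + 2248/(-467) = -8 + 2248*(-1/467) = -8 - 2248/467 = -5984/467 ≈ -12.814)
(Y + N(-18, 20)) - 3204 = (-5984/467 + (-11 + 20 - 18)) - 3204 = (-5984/467 - 9) - 3204 = -10187/467 - 3204 = -1506455/467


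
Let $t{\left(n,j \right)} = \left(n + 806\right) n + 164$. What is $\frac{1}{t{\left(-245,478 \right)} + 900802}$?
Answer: $\frac{1}{763521} \approx 1.3097 \cdot 10^{-6}$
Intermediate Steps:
$t{\left(n,j \right)} = 164 + n \left(806 + n\right)$ ($t{\left(n,j \right)} = \left(806 + n\right) n + 164 = n \left(806 + n\right) + 164 = 164 + n \left(806 + n\right)$)
$\frac{1}{t{\left(-245,478 \right)} + 900802} = \frac{1}{\left(164 + \left(-245\right)^{2} + 806 \left(-245\right)\right) + 900802} = \frac{1}{\left(164 + 60025 - 197470\right) + 900802} = \frac{1}{-137281 + 900802} = \frac{1}{763521}$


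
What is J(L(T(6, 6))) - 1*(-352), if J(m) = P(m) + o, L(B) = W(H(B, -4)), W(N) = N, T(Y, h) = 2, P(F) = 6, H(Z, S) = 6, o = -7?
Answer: 351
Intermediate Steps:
L(B) = 6
J(m) = -1 (J(m) = 6 - 7 = -1)
J(L(T(6, 6))) - 1*(-352) = -1 - 1*(-352) = -1 + 352 = 351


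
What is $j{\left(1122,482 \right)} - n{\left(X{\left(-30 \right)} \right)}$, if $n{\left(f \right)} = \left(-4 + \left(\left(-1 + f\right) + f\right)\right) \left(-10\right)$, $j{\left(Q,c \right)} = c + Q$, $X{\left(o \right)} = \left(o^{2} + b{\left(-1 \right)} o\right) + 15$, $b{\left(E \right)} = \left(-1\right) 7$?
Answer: $24054$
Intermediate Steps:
$b{\left(E \right)} = -7$
$X{\left(o \right)} = 15 + o^{2} - 7 o$ ($X{\left(o \right)} = \left(o^{2} - 7 o\right) + 15 = 15 + o^{2} - 7 o$)
$j{\left(Q,c \right)} = Q + c$
$n{\left(f \right)} = 50 - 20 f$ ($n{\left(f \right)} = \left(-4 + \left(-1 + 2 f\right)\right) \left(-10\right) = \left(-5 + 2 f\right) \left(-10\right) = 50 - 20 f$)
$j{\left(1122,482 \right)} - n{\left(X{\left(-30 \right)} \right)} = \left(1122 + 482\right) - \left(50 - 20 \left(15 + \left(-30\right)^{2} - -210\right)\right) = 1604 - \left(50 - 20 \left(15 + 900 + 210\right)\right) = 1604 - \left(50 - 22500\right) = 1604 - -22450 = 1604 + 22450 = 24054$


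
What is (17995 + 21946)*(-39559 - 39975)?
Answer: -3176667494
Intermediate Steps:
(17995 + 21946)*(-39559 - 39975) = 39941*(-79534) = -3176667494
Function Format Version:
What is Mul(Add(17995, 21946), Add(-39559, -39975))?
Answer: -3176667494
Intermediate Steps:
Mul(Add(17995, 21946), Add(-39559, -39975)) = Mul(39941, -79534) = -3176667494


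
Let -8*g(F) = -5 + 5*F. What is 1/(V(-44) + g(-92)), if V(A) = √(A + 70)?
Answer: 3720/214561 - 64*√26/214561 ≈ 0.015817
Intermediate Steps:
V(A) = √(70 + A)
g(F) = 5/8 - 5*F/8 (g(F) = -(-5 + 5*F)/8 = 5/8 - 5*F/8)
1/(V(-44) + g(-92)) = 1/(√(70 - 44) + (5/8 - 5/8*(-92))) = 1/(√26 + (5/8 + 115/2)) = 1/(√26 + 465/8) = 1/(465/8 + √26)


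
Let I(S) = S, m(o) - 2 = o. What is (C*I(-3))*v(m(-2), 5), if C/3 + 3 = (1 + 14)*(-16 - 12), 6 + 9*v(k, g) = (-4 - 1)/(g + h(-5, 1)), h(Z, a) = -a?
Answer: -12267/4 ≈ -3066.8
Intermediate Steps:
m(o) = 2 + o
v(k, g) = -2/3 - 5/(9*(-1 + g)) (v(k, g) = -2/3 + ((-4 - 1)/(g - 1*1))/9 = -2/3 + (-5/(g - 1))/9 = -2/3 + (-5/(-1 + g))/9 = -2/3 - 5/(9*(-1 + g)))
C = -1269 (C = -9 + 3*((1 + 14)*(-16 - 12)) = -9 + 3*(15*(-28)) = -9 + 3*(-420) = -9 - 1260 = -1269)
(C*I(-3))*v(m(-2), 5) = (-1269*(-3))*((1 - 6*5)/(9*(-1 + 5))) = 3807*((1/9)*(1 - 30)/4) = 3807*((1/9)*(1/4)*(-29)) = 3807*(-29/36) = -12267/4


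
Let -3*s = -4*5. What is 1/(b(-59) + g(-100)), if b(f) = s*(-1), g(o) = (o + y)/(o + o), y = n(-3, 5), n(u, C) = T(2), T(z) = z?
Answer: -300/1853 ≈ -0.16190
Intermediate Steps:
n(u, C) = 2
y = 2
g(o) = (2 + o)/(2*o) (g(o) = (o + 2)/(o + o) = (2 + o)/((2*o)) = (2 + o)*(1/(2*o)) = (2 + o)/(2*o))
s = 20/3 (s = -(-4)*5/3 = -⅓*(-20) = 20/3 ≈ 6.6667)
b(f) = -20/3 (b(f) = (20/3)*(-1) = -20/3)
1/(b(-59) + g(-100)) = 1/(-20/3 + (½)*(2 - 100)/(-100)) = 1/(-20/3 + (½)*(-1/100)*(-98)) = 1/(-20/3 + 49/100) = 1/(-1853/300) = -300/1853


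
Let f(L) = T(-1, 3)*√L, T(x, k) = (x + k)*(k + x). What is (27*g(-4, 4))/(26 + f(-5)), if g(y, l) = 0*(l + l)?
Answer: 0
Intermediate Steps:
T(x, k) = (k + x)² (T(x, k) = (k + x)*(k + x) = (k + x)²)
g(y, l) = 0 (g(y, l) = 0*(2*l) = 0)
f(L) = 4*√L (f(L) = (3 - 1)²*√L = 2²*√L = 4*√L)
(27*g(-4, 4))/(26 + f(-5)) = (27*0)/(26 + 4*√(-5)) = 0/(26 + 4*(I*√5)) = 0/(26 + 4*I*√5) = 0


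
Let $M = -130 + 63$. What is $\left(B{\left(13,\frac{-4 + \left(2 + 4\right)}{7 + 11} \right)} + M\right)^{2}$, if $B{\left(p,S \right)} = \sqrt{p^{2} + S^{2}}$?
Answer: $\frac{377299}{81} - \frac{4958 \sqrt{10}}{9} \approx 2915.9$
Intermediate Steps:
$M = -67$
$B{\left(p,S \right)} = \sqrt{S^{2} + p^{2}}$
$\left(B{\left(13,\frac{-4 + \left(2 + 4\right)}{7 + 11} \right)} + M\right)^{2} = \left(\sqrt{\left(\frac{-4 + \left(2 + 4\right)}{7 + 11}\right)^{2} + 13^{2}} - 67\right)^{2} = \left(\sqrt{\left(\frac{-4 + 6}{18}\right)^{2} + 169} - 67\right)^{2} = \left(\sqrt{\left(2 \cdot \frac{1}{18}\right)^{2} + 169} - 67\right)^{2} = \left(\sqrt{\left(\frac{1}{9}\right)^{2} + 169} - 67\right)^{2} = \left(\sqrt{\frac{1}{81} + 169} - 67\right)^{2} = \left(\sqrt{\frac{13690}{81}} - 67\right)^{2} = \left(\frac{37 \sqrt{10}}{9} - 67\right)^{2} = \left(-67 + \frac{37 \sqrt{10}}{9}\right)^{2}$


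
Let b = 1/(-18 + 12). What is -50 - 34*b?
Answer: -133/3 ≈ -44.333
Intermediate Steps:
b = -1/6 (b = 1/(-6) = -1/6 ≈ -0.16667)
-50 - 34*b = -50 - 34*(-1/6) = -50 + 17/3 = -133/3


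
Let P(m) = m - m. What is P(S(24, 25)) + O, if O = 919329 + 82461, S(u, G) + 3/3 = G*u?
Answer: 1001790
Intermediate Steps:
S(u, G) = -1 + G*u
P(m) = 0
O = 1001790
P(S(24, 25)) + O = 0 + 1001790 = 1001790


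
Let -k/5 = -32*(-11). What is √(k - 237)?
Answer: I*√1997 ≈ 44.688*I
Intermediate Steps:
k = -1760 (k = -(-160)*(-11) = -5*352 = -1760)
√(k - 237) = √(-1760 - 237) = √(-1997) = I*√1997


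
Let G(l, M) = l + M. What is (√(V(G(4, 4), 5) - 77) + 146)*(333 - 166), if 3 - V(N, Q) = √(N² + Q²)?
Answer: 24382 + 167*√(-74 - √89) ≈ 24382.0 + 1525.4*I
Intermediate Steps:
G(l, M) = M + l
V(N, Q) = 3 - √(N² + Q²)
(√(V(G(4, 4), 5) - 77) + 146)*(333 - 166) = (√((3 - √((4 + 4)² + 5²)) - 77) + 146)*(333 - 166) = (√((3 - √(8² + 25)) - 77) + 146)*167 = (√((3 - √(64 + 25)) - 77) + 146)*167 = (√((3 - √89) - 77) + 146)*167 = (√(-74 - √89) + 146)*167 = (146 + √(-74 - √89))*167 = 24382 + 167*√(-74 - √89)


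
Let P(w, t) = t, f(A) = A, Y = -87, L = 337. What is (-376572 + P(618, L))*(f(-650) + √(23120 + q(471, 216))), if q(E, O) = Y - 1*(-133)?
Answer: 244552750 - 3386115*√286 ≈ 1.8729e+8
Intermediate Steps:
q(E, O) = 46 (q(E, O) = -87 - 1*(-133) = -87 + 133 = 46)
(-376572 + P(618, L))*(f(-650) + √(23120 + q(471, 216))) = (-376572 + 337)*(-650 + √(23120 + 46)) = -376235*(-650 + √23166) = -376235*(-650 + 9*√286) = 244552750 - 3386115*√286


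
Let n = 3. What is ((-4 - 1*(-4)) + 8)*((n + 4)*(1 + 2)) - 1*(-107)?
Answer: 275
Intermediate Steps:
((-4 - 1*(-4)) + 8)*((n + 4)*(1 + 2)) - 1*(-107) = ((-4 - 1*(-4)) + 8)*((3 + 4)*(1 + 2)) - 1*(-107) = ((-4 + 4) + 8)*(7*3) + 107 = (0 + 8)*21 + 107 = 8*21 + 107 = 168 + 107 = 275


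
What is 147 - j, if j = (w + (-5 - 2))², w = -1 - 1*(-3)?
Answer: 122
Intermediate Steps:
w = 2 (w = -1 + 3 = 2)
j = 25 (j = (2 + (-5 - 2))² = (2 - 7)² = (-5)² = 25)
147 - j = 147 - 1*25 = 147 - 25 = 122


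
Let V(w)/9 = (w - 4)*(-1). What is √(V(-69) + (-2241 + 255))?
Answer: I*√1329 ≈ 36.455*I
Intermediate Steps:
V(w) = 36 - 9*w (V(w) = 9*((w - 4)*(-1)) = 9*((-4 + w)*(-1)) = 9*(4 - w) = 36 - 9*w)
√(V(-69) + (-2241 + 255)) = √((36 - 9*(-69)) + (-2241 + 255)) = √((36 + 621) - 1986) = √(657 - 1986) = √(-1329) = I*√1329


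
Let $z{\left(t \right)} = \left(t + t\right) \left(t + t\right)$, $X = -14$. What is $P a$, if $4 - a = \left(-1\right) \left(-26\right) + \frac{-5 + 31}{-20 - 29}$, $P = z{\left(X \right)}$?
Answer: $-16832$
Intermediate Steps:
$z{\left(t \right)} = 4 t^{2}$ ($z{\left(t \right)} = 2 t 2 t = 4 t^{2}$)
$P = 784$ ($P = 4 \left(-14\right)^{2} = 4 \cdot 196 = 784$)
$a = - \frac{1052}{49}$ ($a = 4 - \left(\left(-1\right) \left(-26\right) + \frac{-5 + 31}{-20 - 29}\right) = 4 - \left(26 + \frac{26}{-49}\right) = 4 - \left(26 + 26 \left(- \frac{1}{49}\right)\right) = 4 - \left(26 - \frac{26}{49}\right) = 4 - \frac{1248}{49} = - \frac{1052}{49} \approx -21.469$)
$P a = 784 \left(- \frac{1052}{49}\right) = -16832$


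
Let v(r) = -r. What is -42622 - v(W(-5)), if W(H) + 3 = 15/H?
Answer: -42628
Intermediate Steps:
W(H) = -3 + 15/H
-42622 - v(W(-5)) = -42622 - (-1)*(-3 + 15/(-5)) = -42622 - (-1)*(-3 + 15*(-⅕)) = -42622 - (-1)*(-3 - 3) = -42622 - (-1)*(-6) = -42622 - 1*6 = -42622 - 6 = -42628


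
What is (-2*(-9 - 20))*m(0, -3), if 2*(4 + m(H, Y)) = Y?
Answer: -319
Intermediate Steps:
m(H, Y) = -4 + Y/2
(-2*(-9 - 20))*m(0, -3) = (-2*(-9 - 20))*(-4 + (½)*(-3)) = (-2*(-29))*(-4 - 3/2) = 58*(-11/2) = -319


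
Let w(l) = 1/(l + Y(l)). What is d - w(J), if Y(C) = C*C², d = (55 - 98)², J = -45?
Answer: 168573331/91170 ≈ 1849.0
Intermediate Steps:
d = 1849 (d = (-43)² = 1849)
Y(C) = C³
w(l) = 1/(l + l³)
d - w(J) = 1849 - 1/(-45 + (-45)³) = 1849 - 1/(-45 - 91125) = 1849 - 1/(-91170) = 1849 - 1*(-1/91170) = 1849 + 1/91170 = 168573331/91170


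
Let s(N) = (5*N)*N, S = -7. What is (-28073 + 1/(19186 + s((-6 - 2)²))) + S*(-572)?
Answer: -954720953/39666 ≈ -24069.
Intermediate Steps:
s(N) = 5*N²
(-28073 + 1/(19186 + s((-6 - 2)²))) + S*(-572) = (-28073 + 1/(19186 + 5*((-6 - 2)²)²)) - 7*(-572) = (-28073 + 1/(19186 + 5*((-8)²)²)) + 4004 = (-28073 + 1/(19186 + 5*64²)) + 4004 = (-28073 + 1/(19186 + 5*4096)) + 4004 = (-28073 + 1/(19186 + 20480)) + 4004 = (-28073 + 1/39666) + 4004 = -1113543617/39666 + 4004 = -954720953/39666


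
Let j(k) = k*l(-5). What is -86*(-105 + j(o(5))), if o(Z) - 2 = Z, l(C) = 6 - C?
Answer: 2408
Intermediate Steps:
o(Z) = 2 + Z
j(k) = 11*k (j(k) = k*(6 - 1*(-5)) = k*(6 + 5) = k*11 = 11*k)
-86*(-105 + j(o(5))) = -86*(-105 + 11*(2 + 5)) = -86*(-105 + 11*7) = -86*(-105 + 77) = -86*(-28) = 2408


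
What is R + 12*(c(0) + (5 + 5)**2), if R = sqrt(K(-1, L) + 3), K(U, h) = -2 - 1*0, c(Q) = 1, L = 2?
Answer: 1213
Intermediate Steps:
K(U, h) = -2 (K(U, h) = -2 + 0 = -2)
R = 1 (R = sqrt(-2 + 3) = sqrt(1) = 1)
R + 12*(c(0) + (5 + 5)**2) = 1 + 12*(1 + (5 + 5)**2) = 1 + 12*(1 + 10**2) = 1 + 12*(1 + 100) = 1 + 12*101 = 1 + 1212 = 1213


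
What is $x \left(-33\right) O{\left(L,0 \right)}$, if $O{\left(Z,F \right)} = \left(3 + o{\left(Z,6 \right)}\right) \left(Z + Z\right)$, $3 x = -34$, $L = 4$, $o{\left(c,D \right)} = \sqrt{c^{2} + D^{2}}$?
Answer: $8976 + 5984 \sqrt{13} \approx 30552.0$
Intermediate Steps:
$o{\left(c,D \right)} = \sqrt{D^{2} + c^{2}}$
$x = - \frac{34}{3}$ ($x = \frac{1}{3} \left(-34\right) = - \frac{34}{3} \approx -11.333$)
$O{\left(Z,F \right)} = 2 Z \left(3 + \sqrt{36 + Z^{2}}\right)$ ($O{\left(Z,F \right)} = \left(3 + \sqrt{6^{2} + Z^{2}}\right) \left(Z + Z\right) = \left(3 + \sqrt{36 + Z^{2}}\right) 2 Z = 2 Z \left(3 + \sqrt{36 + Z^{2}}\right)$)
$x \left(-33\right) O{\left(L,0 \right)} = \left(- \frac{34}{3}\right) \left(-33\right) 2 \cdot 4 \left(3 + \sqrt{36 + 4^{2}}\right) = 374 \cdot 2 \cdot 4 \left(3 + \sqrt{36 + 16}\right) = 374 \cdot 2 \cdot 4 \left(3 + \sqrt{52}\right) = 374 \cdot 2 \cdot 4 \left(3 + 2 \sqrt{13}\right) = 374 \left(24 + 16 \sqrt{13}\right) = 8976 + 5984 \sqrt{13}$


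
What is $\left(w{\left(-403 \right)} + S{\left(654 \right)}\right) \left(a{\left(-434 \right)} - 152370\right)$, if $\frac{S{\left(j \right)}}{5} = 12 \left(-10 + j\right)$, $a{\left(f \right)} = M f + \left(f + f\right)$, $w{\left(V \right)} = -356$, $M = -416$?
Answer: $1045382904$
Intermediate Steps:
$a{\left(f \right)} = - 414 f$ ($a{\left(f \right)} = - 416 f + \left(f + f\right) = - 416 f + 2 f = - 414 f$)
$S{\left(j \right)} = -600 + 60 j$ ($S{\left(j \right)} = 5 \cdot 12 \left(-10 + j\right) = 5 \left(-120 + 12 j\right) = -600 + 60 j$)
$\left(w{\left(-403 \right)} + S{\left(654 \right)}\right) \left(a{\left(-434 \right)} - 152370\right) = \left(-356 + \left(-600 + 60 \cdot 654\right)\right) \left(\left(-414\right) \left(-434\right) - 152370\right) = \left(-356 + \left(-600 + 39240\right)\right) \left(179676 - 152370\right) = \left(-356 + 38640\right) 27306 = 38284 \cdot 27306 = 1045382904$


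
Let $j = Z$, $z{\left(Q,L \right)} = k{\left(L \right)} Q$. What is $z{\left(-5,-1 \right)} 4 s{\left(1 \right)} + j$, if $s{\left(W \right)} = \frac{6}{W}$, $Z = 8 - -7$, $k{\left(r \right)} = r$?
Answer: $135$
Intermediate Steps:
$Z = 15$ ($Z = 8 + 7 = 15$)
$z{\left(Q,L \right)} = L Q$
$j = 15$
$z{\left(-5,-1 \right)} 4 s{\left(1 \right)} + j = \left(-1\right) \left(-5\right) 4 \cdot \frac{6}{1} + 15 = 5 \cdot 4 \cdot 6 \cdot 1 + 15 = 5 \cdot 4 \cdot 6 + 15 = 5 \cdot 24 + 15 = 120 + 15 = 135$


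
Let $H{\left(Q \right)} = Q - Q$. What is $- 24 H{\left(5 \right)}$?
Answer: $0$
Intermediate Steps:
$H{\left(Q \right)} = 0$
$- 24 H{\left(5 \right)} = \left(-24\right) 0 = 0$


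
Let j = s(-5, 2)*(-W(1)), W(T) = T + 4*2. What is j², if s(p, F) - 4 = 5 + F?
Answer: 9801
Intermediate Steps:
s(p, F) = 9 + F (s(p, F) = 4 + (5 + F) = 9 + F)
W(T) = 8 + T (W(T) = T + 8 = 8 + T)
j = -99 (j = (9 + 2)*(-(8 + 1)) = 11*(-1*9) = 11*(-9) = -99)
j² = (-99)² = 9801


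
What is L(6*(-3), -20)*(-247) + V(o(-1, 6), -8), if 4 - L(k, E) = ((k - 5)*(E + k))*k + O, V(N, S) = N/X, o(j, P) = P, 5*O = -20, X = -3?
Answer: -3887782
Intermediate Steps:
O = -4 (O = (1/5)*(-20) = -4)
V(N, S) = -N/3 (V(N, S) = N/(-3) = N*(-1/3) = -N/3)
L(k, E) = 8 - k*(-5 + k)*(E + k) (L(k, E) = 4 - (((k - 5)*(E + k))*k - 4) = 4 - (((-5 + k)*(E + k))*k - 4) = 4 - (k*(-5 + k)*(E + k) - 4) = 4 - (-4 + k*(-5 + k)*(E + k)) = 4 + (4 - k*(-5 + k)*(E + k)) = 8 - k*(-5 + k)*(E + k))
L(6*(-3), -20)*(-247) + V(o(-1, 6), -8) = (8 - (6*(-3))**3 + 5*(6*(-3))**2 - 1*(-20)*(6*(-3))**2 + 5*(-20)*(6*(-3)))*(-247) - 1/3*6 = (8 - 1*(-18)**3 + 5*(-18)**2 - 1*(-20)*(-18)**2 + 5*(-20)*(-18))*(-247) - 2 = (8 - 1*(-5832) + 5*324 - 1*(-20)*324 + 1800)*(-247) - 2 = (8 + 5832 + 1620 + 6480 + 1800)*(-247) - 2 = 15740*(-247) - 2 = -3887780 - 2 = -3887782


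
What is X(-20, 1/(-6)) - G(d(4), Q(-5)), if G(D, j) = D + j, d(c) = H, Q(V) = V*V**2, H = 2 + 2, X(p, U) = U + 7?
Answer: 767/6 ≈ 127.83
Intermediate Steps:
X(p, U) = 7 + U
H = 4
Q(V) = V**3
d(c) = 4
X(-20, 1/(-6)) - G(d(4), Q(-5)) = (7 + 1/(-6)) - (4 + (-5)**3) = (7 + 1*(-1/6)) - (4 - 125) = (7 - 1/6) - 1*(-121) = 41/6 + 121 = 767/6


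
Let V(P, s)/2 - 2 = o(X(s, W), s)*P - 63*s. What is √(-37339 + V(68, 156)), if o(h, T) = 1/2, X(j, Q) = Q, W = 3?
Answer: I*√56923 ≈ 238.59*I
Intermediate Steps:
o(h, T) = ½
V(P, s) = 4 + P - 126*s (V(P, s) = 4 + 2*(P/2 - 63*s) = 4 + (P - 126*s) = 4 + P - 126*s)
√(-37339 + V(68, 156)) = √(-37339 + (4 + 68 - 126*156)) = √(-37339 + (4 + 68 - 19656)) = √(-37339 - 19584) = √(-56923) = I*√56923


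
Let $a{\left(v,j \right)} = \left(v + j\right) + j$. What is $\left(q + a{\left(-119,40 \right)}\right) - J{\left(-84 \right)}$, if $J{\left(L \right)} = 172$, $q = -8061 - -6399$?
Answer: $-1873$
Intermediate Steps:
$a{\left(v,j \right)} = v + 2 j$ ($a{\left(v,j \right)} = \left(j + v\right) + j = v + 2 j$)
$q = -1662$ ($q = -8061 + 6399 = -1662$)
$\left(q + a{\left(-119,40 \right)}\right) - J{\left(-84 \right)} = \left(-1662 + \left(-119 + 2 \cdot 40\right)\right) - 172 = \left(-1662 + \left(-119 + 80\right)\right) - 172 = \left(-1662 - 39\right) - 172 = -1701 - 172 = -1873$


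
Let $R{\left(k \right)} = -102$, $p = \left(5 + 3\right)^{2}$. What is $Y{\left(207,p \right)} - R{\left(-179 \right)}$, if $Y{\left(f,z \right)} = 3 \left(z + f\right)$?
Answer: $915$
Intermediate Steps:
$p = 64$ ($p = 8^{2} = 64$)
$Y{\left(f,z \right)} = 3 f + 3 z$ ($Y{\left(f,z \right)} = 3 \left(f + z\right) = 3 f + 3 z$)
$Y{\left(207,p \right)} - R{\left(-179 \right)} = \left(3 \cdot 207 + 3 \cdot 64\right) - -102 = \left(621 + 192\right) + 102 = 813 + 102 = 915$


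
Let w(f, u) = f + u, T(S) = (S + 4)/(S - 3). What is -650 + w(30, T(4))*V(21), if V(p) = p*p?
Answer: 16108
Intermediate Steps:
T(S) = (4 + S)/(-3 + S)
V(p) = p**2
-650 + w(30, T(4))*V(21) = -650 + (30 + (4 + 4)/(-3 + 4))*21**2 = -650 + (30 + 8/1)*441 = -650 + (30 + 1*8)*441 = -650 + (30 + 8)*441 = -650 + 38*441 = -650 + 16758 = 16108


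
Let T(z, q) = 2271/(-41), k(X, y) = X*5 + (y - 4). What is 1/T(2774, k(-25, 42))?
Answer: -41/2271 ≈ -0.018054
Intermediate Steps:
k(X, y) = -4 + y + 5*X (k(X, y) = 5*X + (-4 + y) = -4 + y + 5*X)
T(z, q) = -2271/41 (T(z, q) = 2271*(-1/41) = -2271/41)
1/T(2774, k(-25, 42)) = 1/(-2271/41) = -41/2271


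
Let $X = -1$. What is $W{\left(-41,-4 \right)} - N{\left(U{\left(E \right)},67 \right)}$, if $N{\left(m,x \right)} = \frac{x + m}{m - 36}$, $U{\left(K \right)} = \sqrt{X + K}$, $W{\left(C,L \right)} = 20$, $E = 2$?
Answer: $\frac{768}{35} \approx 21.943$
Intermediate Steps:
$U{\left(K \right)} = \sqrt{-1 + K}$
$N{\left(m,x \right)} = \frac{m + x}{-36 + m}$
$W{\left(-41,-4 \right)} - N{\left(U{\left(E \right)},67 \right)} = 20 - \frac{\sqrt{-1 + 2} + 67}{-36 + \sqrt{-1 + 2}} = 20 - \frac{\sqrt{1} + 67}{-36 + \sqrt{1}} = 20 - \frac{1 + 67}{-36 + 1} = 20 - \frac{1}{-35} \cdot 68 = 20 - \left(- \frac{1}{35}\right) 68 = 20 - - \frac{68}{35} = 20 + \frac{68}{35} = \frac{768}{35}$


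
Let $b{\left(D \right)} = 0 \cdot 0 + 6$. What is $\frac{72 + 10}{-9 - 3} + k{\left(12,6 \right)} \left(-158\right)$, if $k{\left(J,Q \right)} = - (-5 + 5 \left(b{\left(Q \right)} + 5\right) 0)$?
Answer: $- \frac{4781}{6} \approx -796.83$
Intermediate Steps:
$b{\left(D \right)} = 6$ ($b{\left(D \right)} = 0 + 6 = 6$)
$k{\left(J,Q \right)} = 5$ ($k{\left(J,Q \right)} = - (-5 + 5 \left(6 + 5\right) 0) = - (-5 + 5 \cdot 11 \cdot 0) = - (-5 + 55 \cdot 0) = - (-5 + 0) = \left(-1\right) \left(-5\right) = 5$)
$\frac{72 + 10}{-9 - 3} + k{\left(12,6 \right)} \left(-158\right) = \frac{72 + 10}{-9 - 3} + 5 \left(-158\right) = \frac{82}{-12} - 790 = 82 \left(- \frac{1}{12}\right) - 790 = - \frac{41}{6} - 790 = - \frac{4781}{6}$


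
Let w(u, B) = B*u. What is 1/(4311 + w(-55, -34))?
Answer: 1/6181 ≈ 0.00016179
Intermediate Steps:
1/(4311 + w(-55, -34)) = 1/(4311 - 34*(-55)) = 1/(4311 + 1870) = 1/6181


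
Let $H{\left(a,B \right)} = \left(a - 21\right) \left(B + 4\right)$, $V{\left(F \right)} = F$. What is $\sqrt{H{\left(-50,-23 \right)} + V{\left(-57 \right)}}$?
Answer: $2 \sqrt{323} \approx 35.944$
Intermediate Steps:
$H{\left(a,B \right)} = \left(-21 + a\right) \left(4 + B\right)$
$\sqrt{H{\left(-50,-23 \right)} + V{\left(-57 \right)}} = \sqrt{\left(-84 - -483 + 4 \left(-50\right) - -1150\right) - 57} = \sqrt{\left(-84 + 483 - 200 + 1150\right) - 57} = \sqrt{1349 - 57} = \sqrt{1292} = 2 \sqrt{323}$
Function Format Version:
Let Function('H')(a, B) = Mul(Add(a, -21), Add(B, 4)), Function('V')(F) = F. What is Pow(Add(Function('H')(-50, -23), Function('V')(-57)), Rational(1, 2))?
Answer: Mul(2, Pow(323, Rational(1, 2))) ≈ 35.944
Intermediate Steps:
Function('H')(a, B) = Mul(Add(-21, a), Add(4, B))
Pow(Add(Function('H')(-50, -23), Function('V')(-57)), Rational(1, 2)) = Pow(Add(Add(-84, Mul(-21, -23), Mul(4, -50), Mul(-23, -50)), -57), Rational(1, 2)) = Pow(Add(Add(-84, 483, -200, 1150), -57), Rational(1, 2)) = Pow(Add(1349, -57), Rational(1, 2)) = Pow(1292, Rational(1, 2)) = Mul(2, Pow(323, Rational(1, 2)))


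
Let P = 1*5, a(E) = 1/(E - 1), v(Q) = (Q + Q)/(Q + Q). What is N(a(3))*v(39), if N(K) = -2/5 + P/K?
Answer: 48/5 ≈ 9.6000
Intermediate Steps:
v(Q) = 1 (v(Q) = (2*Q)/((2*Q)) = (2*Q)*(1/(2*Q)) = 1)
a(E) = 1/(-1 + E)
P = 5
N(K) = -⅖ + 5/K (N(K) = -2/5 + 5/K = -2*⅕ + 5/K = -⅖ + 5/K)
N(a(3))*v(39) = (-⅖ + 5/(1/(-1 + 3)))*1 = (-⅖ + 5/(1/2))*1 = (-⅖ + 5/(½))*1 = (-⅖ + 5*2)*1 = (-⅖ + 10)*1 = (48/5)*1 = 48/5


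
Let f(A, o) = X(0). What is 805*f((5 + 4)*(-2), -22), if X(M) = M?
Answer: 0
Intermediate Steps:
f(A, o) = 0
805*f((5 + 4)*(-2), -22) = 805*0 = 0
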